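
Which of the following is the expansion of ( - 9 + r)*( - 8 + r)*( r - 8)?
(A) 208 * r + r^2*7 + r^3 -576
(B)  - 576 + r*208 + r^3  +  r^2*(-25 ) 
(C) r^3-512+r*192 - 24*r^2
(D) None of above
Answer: B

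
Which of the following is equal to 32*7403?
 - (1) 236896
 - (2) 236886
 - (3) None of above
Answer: 1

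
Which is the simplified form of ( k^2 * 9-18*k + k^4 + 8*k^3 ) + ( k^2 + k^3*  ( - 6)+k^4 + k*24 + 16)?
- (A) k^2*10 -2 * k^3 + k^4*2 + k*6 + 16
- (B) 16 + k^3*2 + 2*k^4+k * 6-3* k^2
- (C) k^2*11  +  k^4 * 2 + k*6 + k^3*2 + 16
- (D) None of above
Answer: D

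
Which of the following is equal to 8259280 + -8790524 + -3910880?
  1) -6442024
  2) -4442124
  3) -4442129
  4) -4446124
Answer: 2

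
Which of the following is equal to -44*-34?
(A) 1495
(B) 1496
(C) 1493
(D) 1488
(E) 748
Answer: B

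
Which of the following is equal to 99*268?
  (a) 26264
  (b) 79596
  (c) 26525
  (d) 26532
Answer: d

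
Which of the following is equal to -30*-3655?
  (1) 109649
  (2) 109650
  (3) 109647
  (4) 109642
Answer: 2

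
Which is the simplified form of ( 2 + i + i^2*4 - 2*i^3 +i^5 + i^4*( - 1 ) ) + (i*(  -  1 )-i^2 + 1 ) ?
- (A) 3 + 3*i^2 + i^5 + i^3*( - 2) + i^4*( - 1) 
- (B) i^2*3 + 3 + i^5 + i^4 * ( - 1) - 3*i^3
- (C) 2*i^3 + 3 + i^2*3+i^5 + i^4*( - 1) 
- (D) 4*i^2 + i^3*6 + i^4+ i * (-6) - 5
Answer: A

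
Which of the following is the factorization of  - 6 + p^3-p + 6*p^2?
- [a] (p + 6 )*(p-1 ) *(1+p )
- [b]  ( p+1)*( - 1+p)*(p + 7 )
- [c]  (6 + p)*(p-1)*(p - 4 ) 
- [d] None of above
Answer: a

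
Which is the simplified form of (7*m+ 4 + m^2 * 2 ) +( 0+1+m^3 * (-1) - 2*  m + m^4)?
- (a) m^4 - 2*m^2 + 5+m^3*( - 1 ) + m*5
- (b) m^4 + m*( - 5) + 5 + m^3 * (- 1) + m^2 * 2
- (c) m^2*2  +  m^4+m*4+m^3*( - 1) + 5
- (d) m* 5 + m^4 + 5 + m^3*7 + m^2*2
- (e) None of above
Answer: e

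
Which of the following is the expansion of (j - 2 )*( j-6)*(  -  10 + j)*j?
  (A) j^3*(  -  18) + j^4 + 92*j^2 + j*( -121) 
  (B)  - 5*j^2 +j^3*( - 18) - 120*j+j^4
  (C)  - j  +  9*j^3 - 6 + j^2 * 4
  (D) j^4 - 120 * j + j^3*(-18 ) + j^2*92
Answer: D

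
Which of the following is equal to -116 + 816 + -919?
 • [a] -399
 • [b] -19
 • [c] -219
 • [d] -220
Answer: c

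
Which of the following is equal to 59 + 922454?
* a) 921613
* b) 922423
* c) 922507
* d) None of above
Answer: d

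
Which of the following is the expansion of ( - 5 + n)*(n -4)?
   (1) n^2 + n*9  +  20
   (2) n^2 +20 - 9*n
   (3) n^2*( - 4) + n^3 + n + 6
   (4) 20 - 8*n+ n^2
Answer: 2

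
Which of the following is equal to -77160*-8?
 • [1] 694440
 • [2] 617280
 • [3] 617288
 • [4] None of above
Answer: 2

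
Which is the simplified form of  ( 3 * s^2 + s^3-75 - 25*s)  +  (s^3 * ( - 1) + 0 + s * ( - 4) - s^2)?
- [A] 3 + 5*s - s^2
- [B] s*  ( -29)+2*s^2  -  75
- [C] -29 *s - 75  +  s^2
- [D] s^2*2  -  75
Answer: B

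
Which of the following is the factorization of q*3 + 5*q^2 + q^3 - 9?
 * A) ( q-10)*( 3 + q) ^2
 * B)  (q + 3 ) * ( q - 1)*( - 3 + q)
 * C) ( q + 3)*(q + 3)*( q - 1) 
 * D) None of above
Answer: C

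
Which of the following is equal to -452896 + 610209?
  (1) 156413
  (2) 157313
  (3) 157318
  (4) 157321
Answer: 2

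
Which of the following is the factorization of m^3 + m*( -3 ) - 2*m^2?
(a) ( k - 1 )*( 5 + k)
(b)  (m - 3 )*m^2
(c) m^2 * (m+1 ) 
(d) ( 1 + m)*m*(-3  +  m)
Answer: d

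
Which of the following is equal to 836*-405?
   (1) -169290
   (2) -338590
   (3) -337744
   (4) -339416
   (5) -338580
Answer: 5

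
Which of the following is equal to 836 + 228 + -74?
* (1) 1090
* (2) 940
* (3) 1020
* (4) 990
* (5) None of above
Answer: 4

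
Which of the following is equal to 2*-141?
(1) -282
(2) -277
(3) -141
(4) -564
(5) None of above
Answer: 1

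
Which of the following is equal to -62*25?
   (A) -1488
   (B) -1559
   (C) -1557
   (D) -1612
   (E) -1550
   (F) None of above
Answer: E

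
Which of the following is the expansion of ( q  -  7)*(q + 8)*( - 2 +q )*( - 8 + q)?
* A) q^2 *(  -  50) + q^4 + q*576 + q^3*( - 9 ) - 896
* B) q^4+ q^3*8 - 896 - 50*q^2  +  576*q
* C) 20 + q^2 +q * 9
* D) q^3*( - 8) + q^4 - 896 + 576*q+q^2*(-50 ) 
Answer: A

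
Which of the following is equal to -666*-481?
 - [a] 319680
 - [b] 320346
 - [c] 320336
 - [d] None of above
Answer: b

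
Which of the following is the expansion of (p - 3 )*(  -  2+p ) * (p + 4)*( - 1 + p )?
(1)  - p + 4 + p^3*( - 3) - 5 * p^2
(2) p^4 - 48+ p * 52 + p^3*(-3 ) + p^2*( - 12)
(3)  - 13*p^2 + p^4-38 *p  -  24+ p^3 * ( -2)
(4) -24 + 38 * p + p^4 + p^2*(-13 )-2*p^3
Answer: 4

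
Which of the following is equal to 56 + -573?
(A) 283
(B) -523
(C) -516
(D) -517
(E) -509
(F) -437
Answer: D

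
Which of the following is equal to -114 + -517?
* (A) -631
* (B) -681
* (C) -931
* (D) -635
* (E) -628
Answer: A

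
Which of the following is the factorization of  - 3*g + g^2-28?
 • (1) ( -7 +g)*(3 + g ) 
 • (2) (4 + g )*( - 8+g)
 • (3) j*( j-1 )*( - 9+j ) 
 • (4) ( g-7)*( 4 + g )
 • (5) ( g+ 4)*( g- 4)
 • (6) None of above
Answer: 4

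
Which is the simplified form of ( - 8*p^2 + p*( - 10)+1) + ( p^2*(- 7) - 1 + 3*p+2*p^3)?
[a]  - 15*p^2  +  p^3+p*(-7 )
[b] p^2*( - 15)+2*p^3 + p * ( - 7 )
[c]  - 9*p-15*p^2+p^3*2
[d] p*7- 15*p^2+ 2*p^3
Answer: b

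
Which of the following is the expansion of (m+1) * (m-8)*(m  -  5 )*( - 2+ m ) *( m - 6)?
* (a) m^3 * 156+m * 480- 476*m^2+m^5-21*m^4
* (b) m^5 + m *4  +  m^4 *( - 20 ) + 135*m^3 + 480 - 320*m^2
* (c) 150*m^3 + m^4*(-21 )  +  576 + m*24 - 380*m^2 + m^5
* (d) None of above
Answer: b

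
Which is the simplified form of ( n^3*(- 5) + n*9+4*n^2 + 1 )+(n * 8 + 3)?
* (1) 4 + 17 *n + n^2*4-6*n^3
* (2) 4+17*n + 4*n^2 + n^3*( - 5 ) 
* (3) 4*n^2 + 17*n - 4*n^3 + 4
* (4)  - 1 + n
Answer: 2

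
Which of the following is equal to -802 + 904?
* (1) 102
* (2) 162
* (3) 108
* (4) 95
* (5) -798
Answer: 1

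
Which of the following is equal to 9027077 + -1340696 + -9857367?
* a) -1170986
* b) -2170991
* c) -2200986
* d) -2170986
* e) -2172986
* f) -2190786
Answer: d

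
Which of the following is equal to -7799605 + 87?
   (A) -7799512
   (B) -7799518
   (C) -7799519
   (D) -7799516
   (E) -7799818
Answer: B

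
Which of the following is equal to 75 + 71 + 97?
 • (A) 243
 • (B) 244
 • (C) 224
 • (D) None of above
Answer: A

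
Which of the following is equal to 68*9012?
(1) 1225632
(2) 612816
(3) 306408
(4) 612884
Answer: 2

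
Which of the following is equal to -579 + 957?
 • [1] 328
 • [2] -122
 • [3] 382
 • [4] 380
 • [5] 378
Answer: 5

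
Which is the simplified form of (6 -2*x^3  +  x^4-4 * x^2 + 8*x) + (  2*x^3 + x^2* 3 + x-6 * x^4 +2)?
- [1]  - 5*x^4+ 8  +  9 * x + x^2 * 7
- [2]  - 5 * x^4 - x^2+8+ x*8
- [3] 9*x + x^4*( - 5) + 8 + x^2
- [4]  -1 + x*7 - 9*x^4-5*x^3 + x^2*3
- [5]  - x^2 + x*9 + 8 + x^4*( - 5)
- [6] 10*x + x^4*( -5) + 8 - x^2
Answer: 5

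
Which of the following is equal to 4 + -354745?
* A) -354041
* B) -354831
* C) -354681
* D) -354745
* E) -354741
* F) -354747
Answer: E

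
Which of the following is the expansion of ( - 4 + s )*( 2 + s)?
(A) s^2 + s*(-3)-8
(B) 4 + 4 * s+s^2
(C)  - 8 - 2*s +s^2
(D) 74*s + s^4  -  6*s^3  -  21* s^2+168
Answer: C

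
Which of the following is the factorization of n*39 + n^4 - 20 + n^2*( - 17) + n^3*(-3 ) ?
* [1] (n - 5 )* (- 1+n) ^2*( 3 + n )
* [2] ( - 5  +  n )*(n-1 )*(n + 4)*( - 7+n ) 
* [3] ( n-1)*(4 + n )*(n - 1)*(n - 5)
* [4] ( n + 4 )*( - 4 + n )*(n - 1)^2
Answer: 3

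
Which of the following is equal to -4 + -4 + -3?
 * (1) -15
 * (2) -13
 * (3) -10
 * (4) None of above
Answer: 4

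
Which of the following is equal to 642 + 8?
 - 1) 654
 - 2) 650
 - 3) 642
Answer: 2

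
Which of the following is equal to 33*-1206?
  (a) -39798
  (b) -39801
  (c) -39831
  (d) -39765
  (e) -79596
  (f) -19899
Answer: a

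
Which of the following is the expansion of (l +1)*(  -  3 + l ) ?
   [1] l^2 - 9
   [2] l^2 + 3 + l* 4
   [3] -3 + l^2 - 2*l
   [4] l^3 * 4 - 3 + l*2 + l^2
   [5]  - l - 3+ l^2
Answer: 3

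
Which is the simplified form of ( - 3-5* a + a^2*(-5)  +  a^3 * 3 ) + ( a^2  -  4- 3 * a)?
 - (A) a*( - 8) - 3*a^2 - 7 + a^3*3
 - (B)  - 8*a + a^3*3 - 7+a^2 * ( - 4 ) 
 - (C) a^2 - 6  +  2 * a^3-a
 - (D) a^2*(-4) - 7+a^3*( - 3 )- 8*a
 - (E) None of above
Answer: B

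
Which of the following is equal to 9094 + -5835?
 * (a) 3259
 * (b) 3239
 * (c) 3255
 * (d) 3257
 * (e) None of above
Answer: a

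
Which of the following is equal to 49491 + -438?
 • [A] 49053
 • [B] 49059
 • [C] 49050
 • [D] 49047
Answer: A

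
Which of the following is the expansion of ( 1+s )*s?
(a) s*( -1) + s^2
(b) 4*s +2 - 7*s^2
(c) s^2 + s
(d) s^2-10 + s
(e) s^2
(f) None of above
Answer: c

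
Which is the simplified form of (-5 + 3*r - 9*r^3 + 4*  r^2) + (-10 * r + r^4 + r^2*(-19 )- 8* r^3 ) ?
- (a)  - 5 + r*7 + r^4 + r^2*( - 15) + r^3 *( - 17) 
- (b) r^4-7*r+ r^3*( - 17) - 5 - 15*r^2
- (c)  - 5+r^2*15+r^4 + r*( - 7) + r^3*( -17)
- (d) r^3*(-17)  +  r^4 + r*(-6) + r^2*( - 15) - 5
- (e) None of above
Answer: b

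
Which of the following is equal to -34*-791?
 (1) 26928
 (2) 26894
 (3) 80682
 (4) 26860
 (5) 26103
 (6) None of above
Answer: 2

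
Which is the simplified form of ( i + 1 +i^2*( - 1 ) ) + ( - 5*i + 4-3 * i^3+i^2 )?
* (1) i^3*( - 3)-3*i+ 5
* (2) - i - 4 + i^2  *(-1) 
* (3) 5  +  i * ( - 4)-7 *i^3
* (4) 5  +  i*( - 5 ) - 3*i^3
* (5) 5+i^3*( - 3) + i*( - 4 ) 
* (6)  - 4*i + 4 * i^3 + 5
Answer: 5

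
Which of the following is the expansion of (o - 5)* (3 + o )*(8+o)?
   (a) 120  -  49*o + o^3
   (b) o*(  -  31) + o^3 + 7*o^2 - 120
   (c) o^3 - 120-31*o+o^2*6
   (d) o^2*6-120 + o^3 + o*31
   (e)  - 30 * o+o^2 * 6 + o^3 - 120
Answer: c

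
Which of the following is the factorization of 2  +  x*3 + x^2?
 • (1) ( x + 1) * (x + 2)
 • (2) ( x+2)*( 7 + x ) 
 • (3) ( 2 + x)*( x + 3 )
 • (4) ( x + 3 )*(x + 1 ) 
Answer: 1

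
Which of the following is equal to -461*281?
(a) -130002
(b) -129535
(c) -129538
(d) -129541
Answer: d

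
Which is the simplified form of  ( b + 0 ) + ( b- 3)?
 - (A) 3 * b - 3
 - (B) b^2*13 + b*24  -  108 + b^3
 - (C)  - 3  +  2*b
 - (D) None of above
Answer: C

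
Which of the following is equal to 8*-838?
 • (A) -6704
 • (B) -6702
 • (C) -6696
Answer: A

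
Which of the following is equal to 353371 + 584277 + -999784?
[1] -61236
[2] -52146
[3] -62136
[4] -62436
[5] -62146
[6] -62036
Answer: 3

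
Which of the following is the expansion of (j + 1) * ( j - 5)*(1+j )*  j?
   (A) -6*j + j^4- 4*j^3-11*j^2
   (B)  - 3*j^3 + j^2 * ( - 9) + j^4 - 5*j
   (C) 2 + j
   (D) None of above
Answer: B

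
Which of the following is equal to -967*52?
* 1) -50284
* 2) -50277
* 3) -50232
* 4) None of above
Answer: 1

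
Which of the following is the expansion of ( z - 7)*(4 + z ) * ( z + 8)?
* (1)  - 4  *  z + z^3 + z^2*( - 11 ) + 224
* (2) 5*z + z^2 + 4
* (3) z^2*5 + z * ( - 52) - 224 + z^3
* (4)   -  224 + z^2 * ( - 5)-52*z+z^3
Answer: 3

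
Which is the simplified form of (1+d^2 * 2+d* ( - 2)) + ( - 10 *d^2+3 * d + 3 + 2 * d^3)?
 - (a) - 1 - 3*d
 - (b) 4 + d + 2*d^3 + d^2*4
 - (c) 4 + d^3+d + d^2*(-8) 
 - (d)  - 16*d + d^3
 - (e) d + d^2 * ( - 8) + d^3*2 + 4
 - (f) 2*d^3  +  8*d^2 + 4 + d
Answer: e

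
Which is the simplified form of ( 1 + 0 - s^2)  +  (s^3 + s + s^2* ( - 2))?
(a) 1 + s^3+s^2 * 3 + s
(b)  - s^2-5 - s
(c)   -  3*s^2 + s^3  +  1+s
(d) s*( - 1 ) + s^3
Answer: c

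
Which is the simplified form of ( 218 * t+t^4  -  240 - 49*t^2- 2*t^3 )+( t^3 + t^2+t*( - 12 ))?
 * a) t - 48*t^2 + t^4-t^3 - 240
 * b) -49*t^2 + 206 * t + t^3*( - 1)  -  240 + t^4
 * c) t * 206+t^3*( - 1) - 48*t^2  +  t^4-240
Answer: c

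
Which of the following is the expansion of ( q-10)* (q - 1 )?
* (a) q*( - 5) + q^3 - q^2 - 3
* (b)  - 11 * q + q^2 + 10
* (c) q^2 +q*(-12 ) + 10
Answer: b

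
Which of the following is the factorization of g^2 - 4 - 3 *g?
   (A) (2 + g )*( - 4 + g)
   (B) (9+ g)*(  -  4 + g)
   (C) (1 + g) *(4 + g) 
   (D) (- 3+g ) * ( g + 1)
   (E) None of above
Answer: E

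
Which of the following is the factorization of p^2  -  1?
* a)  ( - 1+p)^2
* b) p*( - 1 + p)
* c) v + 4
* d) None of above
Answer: d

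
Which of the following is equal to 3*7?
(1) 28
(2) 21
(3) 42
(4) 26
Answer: 2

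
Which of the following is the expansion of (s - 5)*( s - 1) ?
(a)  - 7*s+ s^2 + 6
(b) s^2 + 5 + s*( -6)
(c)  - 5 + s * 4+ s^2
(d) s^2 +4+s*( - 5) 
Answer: b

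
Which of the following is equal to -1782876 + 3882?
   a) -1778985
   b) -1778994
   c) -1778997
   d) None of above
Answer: b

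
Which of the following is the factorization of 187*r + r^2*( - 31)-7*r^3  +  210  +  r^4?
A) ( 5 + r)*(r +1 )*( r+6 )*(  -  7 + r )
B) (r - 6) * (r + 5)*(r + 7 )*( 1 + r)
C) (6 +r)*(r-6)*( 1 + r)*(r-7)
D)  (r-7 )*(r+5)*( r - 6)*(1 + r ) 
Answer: D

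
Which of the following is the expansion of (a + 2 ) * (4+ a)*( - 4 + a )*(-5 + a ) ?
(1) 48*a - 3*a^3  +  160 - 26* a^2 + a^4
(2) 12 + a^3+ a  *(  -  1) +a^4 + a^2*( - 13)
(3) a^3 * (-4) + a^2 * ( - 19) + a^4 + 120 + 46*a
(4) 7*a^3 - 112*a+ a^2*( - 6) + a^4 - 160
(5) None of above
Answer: 1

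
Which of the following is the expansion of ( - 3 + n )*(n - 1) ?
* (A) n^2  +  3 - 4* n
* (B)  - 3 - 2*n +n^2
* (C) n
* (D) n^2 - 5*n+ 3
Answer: A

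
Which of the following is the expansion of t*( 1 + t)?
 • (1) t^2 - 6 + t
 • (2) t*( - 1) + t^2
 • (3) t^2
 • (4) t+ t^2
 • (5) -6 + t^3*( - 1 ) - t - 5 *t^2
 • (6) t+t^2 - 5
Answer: 4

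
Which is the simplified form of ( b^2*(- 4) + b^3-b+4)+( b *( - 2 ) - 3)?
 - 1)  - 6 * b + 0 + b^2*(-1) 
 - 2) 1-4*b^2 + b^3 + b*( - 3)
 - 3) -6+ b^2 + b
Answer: 2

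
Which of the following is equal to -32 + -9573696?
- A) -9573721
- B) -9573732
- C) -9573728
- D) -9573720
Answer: C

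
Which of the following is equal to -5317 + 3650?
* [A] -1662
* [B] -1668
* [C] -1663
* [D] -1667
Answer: D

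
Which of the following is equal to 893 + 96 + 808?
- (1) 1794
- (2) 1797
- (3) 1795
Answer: 2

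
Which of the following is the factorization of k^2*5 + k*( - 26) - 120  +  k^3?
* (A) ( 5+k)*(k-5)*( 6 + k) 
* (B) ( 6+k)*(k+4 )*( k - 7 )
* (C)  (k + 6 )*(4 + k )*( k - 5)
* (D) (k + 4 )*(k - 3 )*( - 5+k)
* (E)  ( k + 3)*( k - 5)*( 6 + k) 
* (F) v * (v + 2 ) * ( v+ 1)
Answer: C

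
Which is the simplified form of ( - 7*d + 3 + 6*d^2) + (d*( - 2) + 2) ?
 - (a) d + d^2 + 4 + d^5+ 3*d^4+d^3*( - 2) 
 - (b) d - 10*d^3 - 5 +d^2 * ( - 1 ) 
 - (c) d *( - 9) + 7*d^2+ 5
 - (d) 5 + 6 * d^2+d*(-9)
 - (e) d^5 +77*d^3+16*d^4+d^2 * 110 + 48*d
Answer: d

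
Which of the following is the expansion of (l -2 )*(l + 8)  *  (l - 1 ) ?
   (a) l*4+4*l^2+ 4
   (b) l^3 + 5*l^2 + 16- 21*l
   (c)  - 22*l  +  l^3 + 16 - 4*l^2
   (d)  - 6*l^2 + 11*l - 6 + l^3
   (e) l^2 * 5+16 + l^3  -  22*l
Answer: e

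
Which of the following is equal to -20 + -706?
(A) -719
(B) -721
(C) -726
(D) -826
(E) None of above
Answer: C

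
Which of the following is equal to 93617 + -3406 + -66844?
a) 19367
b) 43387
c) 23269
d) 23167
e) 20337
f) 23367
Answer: f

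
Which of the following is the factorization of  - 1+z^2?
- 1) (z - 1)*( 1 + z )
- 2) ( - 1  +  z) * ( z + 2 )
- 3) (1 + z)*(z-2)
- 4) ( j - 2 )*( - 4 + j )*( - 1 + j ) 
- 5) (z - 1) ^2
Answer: 1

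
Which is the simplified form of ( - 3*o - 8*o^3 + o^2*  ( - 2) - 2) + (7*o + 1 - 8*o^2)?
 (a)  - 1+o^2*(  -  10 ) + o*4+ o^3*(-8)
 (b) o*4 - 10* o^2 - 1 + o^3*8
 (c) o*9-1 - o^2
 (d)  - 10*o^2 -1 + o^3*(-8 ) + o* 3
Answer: a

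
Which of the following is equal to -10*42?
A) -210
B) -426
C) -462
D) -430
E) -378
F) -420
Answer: F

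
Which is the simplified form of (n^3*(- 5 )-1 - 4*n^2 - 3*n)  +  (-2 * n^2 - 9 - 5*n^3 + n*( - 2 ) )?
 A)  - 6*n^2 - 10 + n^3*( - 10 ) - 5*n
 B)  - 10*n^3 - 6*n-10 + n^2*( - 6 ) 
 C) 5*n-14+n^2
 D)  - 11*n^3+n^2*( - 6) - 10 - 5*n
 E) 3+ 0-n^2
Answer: A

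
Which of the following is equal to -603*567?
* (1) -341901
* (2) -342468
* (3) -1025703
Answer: 1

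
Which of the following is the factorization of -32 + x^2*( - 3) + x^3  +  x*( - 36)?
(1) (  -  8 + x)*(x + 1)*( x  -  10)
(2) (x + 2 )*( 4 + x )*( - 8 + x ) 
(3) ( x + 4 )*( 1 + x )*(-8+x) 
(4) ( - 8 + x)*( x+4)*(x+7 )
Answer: 3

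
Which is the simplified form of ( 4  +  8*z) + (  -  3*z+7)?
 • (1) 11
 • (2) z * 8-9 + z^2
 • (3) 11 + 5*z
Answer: 3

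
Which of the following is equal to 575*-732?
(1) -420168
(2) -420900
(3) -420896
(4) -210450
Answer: 2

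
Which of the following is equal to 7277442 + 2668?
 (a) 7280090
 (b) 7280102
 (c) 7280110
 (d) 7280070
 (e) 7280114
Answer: c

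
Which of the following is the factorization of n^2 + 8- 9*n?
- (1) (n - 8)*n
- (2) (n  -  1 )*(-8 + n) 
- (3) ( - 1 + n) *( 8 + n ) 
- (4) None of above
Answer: 2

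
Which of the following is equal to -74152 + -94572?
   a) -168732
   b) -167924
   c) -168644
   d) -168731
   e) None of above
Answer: e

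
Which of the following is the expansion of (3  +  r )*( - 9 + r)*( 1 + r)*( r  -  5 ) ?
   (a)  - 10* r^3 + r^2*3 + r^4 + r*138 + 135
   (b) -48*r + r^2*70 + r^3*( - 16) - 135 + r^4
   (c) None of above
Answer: c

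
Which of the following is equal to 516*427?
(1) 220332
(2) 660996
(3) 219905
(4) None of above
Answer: 1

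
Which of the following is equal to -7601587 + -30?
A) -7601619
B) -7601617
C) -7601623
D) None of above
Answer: B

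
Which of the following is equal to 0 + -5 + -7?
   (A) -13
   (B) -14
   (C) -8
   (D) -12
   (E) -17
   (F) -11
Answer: D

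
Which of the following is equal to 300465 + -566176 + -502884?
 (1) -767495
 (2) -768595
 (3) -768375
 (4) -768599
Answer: 2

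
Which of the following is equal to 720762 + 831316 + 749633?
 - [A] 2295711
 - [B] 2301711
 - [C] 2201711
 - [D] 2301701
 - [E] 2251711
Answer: B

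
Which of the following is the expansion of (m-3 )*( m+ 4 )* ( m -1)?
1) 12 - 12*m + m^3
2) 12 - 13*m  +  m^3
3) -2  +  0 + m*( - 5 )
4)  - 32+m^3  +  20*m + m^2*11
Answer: 2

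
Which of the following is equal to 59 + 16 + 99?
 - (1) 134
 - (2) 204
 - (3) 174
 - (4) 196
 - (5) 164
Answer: 3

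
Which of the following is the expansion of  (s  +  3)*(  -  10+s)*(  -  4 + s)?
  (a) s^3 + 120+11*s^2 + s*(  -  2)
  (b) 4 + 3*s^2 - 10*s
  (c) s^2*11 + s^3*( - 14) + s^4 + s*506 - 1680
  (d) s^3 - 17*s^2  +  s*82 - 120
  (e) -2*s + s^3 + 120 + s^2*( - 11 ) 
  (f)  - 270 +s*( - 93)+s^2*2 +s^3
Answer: e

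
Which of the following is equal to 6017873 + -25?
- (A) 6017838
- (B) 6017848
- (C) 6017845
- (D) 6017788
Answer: B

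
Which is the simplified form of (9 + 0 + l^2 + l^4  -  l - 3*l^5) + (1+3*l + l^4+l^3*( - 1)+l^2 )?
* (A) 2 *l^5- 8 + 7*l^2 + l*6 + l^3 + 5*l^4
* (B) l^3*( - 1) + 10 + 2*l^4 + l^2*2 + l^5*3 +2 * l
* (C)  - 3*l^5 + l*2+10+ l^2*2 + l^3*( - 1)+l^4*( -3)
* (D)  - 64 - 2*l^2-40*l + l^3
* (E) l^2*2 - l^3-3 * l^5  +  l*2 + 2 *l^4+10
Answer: E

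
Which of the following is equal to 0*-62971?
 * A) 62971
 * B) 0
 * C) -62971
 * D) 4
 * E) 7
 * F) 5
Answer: B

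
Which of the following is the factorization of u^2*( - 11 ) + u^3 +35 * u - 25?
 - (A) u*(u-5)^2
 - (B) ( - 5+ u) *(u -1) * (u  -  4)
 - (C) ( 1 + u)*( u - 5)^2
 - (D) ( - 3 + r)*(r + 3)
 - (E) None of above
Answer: E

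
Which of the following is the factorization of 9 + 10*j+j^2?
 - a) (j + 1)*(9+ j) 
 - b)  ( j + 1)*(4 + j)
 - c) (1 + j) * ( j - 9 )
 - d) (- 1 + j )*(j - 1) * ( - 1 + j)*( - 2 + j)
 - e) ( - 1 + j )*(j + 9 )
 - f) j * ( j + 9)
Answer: a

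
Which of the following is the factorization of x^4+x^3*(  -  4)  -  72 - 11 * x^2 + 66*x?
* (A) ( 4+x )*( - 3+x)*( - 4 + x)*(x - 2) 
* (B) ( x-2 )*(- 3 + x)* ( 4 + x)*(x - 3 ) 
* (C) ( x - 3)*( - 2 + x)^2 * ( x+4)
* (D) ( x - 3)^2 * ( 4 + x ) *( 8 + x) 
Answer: B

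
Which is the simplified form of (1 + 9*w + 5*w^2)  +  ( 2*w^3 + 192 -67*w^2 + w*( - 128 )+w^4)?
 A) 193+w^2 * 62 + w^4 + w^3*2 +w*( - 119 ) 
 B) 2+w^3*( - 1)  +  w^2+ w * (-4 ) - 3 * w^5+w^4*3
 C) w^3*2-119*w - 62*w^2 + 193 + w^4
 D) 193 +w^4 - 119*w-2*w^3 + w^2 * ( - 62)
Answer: C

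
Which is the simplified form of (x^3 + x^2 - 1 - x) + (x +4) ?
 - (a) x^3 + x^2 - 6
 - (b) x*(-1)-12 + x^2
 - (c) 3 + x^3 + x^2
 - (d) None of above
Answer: c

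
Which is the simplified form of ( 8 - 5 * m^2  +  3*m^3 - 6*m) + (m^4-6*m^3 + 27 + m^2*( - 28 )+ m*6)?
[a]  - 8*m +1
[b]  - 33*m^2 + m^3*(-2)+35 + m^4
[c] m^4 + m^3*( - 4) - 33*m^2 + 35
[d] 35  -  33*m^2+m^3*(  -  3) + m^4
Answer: d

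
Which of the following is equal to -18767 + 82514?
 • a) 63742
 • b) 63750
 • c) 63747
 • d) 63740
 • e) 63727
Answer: c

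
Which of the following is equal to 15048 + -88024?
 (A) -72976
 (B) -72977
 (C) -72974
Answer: A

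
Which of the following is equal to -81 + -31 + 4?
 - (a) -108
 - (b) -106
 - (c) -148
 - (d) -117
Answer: a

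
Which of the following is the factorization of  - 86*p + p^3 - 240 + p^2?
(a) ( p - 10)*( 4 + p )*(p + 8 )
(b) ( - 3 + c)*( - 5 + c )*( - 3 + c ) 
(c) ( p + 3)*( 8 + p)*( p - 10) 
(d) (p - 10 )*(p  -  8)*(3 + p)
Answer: c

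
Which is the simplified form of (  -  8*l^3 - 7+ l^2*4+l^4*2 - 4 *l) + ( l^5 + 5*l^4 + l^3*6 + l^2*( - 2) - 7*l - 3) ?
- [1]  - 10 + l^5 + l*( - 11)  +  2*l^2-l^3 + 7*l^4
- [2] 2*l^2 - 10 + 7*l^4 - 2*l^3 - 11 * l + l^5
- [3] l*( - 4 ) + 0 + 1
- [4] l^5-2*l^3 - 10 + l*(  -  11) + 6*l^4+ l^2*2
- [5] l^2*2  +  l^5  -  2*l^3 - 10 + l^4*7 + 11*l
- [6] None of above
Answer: 2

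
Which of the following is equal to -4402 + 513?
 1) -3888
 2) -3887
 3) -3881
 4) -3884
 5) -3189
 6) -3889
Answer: 6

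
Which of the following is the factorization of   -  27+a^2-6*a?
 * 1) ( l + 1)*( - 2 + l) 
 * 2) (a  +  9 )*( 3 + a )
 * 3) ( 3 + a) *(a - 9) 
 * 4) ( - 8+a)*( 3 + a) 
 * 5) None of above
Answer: 3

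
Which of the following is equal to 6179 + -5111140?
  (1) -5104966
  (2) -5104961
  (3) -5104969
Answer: 2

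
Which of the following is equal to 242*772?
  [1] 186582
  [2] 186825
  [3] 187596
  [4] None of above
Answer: 4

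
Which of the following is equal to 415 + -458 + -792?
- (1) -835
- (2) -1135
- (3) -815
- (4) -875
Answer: 1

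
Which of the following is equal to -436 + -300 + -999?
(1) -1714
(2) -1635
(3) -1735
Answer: 3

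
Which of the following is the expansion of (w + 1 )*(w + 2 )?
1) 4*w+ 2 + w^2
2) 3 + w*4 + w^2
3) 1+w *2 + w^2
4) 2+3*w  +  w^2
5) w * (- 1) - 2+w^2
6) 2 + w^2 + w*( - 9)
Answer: 4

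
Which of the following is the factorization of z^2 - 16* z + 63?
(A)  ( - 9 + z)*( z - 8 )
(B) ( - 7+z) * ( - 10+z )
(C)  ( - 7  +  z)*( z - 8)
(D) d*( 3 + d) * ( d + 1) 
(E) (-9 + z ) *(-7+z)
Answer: E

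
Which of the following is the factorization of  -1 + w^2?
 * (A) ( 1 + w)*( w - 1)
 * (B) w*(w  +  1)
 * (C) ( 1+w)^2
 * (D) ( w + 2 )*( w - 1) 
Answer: A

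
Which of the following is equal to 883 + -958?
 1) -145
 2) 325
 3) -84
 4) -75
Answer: 4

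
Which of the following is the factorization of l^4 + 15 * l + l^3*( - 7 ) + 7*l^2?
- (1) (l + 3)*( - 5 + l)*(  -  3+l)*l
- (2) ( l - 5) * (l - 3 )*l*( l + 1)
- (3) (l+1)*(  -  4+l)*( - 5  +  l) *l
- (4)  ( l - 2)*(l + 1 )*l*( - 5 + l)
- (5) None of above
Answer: 2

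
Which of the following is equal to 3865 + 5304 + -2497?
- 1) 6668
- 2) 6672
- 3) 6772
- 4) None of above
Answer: 2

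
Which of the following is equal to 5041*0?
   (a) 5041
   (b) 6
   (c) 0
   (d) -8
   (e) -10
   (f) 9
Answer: c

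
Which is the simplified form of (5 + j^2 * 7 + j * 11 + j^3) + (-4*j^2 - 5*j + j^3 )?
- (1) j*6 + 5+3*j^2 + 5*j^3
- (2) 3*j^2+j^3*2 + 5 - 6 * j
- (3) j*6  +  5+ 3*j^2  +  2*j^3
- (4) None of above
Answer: 3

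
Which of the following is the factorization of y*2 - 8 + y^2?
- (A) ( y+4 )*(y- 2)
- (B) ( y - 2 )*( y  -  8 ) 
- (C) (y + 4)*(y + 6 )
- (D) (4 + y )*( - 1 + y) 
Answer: A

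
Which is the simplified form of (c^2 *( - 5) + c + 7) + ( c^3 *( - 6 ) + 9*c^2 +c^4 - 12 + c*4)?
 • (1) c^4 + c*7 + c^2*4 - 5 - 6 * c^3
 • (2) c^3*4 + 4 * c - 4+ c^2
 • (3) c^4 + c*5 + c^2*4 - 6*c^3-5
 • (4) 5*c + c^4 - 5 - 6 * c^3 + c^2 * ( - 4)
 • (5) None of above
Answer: 3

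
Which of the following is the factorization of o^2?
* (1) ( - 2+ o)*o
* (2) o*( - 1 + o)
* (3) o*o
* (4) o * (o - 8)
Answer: 3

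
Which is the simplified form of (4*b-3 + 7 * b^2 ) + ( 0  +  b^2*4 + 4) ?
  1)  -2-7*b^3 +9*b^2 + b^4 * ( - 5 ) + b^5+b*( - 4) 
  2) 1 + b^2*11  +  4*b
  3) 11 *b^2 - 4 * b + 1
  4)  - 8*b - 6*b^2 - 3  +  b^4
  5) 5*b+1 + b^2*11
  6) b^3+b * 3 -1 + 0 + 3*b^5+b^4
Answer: 2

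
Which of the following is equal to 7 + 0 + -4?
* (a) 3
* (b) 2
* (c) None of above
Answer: a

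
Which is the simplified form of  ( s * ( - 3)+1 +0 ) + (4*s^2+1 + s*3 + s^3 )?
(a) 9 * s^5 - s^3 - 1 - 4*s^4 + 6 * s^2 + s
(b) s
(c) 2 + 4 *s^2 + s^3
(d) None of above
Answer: c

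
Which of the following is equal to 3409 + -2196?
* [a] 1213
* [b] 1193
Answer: a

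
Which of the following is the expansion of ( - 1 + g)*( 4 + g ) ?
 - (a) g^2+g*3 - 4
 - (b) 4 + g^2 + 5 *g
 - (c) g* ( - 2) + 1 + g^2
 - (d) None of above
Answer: a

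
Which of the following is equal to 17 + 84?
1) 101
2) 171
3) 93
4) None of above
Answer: 1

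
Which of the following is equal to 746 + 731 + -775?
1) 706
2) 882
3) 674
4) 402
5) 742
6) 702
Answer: 6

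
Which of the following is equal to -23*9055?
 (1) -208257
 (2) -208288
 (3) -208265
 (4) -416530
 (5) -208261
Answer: 3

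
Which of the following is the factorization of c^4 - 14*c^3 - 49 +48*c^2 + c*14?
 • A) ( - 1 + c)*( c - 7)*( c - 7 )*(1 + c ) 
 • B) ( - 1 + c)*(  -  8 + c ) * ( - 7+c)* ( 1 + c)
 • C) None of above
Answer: A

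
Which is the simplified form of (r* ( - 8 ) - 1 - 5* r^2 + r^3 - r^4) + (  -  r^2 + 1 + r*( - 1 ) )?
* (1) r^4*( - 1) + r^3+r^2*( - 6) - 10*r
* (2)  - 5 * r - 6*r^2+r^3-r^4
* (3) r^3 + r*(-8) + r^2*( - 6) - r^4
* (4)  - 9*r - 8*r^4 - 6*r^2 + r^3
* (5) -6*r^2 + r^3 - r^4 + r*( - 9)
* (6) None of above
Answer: 5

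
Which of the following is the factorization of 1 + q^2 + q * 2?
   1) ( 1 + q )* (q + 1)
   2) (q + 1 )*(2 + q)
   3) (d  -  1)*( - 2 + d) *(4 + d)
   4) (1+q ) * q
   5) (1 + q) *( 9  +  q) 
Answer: 1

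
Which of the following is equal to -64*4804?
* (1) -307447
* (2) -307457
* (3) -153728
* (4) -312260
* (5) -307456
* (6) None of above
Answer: 5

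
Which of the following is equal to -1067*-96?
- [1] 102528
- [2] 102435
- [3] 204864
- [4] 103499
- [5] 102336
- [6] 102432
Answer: 6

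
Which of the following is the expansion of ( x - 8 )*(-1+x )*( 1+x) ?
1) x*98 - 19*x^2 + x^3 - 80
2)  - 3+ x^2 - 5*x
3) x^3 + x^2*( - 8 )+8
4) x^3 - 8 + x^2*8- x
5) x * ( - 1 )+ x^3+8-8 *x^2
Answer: 5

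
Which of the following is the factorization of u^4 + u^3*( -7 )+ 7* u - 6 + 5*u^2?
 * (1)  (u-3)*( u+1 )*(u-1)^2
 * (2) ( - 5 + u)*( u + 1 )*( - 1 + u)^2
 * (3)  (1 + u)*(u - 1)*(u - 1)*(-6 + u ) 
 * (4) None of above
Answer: 3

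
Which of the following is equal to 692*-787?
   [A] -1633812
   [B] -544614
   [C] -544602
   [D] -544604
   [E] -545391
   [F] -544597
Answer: D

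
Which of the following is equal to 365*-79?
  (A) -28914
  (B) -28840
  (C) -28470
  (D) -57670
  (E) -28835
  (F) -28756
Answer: E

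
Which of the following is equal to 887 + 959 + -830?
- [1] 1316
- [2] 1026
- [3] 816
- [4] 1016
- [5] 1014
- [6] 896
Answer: 4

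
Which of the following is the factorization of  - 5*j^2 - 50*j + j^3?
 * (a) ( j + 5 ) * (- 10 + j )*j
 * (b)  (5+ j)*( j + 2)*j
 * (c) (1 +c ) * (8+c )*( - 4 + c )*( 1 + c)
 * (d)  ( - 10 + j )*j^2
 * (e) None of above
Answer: a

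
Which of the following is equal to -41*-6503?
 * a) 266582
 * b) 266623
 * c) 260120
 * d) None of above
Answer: b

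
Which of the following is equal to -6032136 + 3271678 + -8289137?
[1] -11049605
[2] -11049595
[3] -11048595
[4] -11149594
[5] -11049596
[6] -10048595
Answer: 2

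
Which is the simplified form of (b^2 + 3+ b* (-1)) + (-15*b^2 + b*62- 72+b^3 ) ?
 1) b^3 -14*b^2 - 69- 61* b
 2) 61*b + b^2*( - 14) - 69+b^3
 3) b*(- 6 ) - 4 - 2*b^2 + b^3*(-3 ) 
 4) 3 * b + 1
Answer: 2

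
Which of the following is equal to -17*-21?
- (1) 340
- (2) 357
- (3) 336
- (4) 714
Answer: 2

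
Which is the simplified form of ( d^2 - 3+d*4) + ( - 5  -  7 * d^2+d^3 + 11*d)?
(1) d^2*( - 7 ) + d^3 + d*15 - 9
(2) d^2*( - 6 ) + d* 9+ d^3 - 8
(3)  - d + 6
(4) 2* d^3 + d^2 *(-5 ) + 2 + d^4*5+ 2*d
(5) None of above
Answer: 5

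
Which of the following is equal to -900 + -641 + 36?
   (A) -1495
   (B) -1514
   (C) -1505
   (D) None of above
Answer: C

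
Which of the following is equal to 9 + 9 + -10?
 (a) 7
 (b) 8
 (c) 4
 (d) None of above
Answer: b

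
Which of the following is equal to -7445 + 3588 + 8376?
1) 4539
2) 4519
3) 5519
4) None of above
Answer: 2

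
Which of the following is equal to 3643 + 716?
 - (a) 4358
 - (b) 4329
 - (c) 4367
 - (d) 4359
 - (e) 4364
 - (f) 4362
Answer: d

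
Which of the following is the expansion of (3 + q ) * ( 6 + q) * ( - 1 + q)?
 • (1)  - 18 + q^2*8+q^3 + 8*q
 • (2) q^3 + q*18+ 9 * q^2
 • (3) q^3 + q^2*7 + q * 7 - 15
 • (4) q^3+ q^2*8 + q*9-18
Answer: 4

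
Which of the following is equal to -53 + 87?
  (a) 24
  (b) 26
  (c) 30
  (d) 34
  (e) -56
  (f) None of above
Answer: d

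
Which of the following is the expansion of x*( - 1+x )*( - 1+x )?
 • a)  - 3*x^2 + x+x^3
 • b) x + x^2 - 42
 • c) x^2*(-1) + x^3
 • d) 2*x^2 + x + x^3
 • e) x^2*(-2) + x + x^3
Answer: e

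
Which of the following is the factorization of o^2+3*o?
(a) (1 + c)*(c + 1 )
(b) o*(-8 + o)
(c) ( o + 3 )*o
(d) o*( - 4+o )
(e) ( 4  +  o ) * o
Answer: c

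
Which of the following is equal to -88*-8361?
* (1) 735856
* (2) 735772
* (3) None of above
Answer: 3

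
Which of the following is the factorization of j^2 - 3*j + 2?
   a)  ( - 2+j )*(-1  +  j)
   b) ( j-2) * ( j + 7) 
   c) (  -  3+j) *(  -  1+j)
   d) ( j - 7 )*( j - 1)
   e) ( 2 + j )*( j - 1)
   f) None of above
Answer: a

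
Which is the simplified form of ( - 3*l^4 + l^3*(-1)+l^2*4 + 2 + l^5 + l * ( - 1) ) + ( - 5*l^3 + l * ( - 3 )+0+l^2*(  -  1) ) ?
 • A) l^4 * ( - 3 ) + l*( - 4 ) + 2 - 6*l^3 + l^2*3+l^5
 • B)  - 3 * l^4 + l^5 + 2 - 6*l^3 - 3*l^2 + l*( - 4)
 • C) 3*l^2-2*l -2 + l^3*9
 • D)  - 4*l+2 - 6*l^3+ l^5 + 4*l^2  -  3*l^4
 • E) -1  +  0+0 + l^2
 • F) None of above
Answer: A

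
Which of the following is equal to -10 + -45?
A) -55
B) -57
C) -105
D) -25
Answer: A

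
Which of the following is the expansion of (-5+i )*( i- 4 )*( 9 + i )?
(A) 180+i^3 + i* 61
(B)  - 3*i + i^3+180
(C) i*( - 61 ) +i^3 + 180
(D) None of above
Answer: C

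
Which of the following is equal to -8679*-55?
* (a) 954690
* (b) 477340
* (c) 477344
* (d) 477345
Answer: d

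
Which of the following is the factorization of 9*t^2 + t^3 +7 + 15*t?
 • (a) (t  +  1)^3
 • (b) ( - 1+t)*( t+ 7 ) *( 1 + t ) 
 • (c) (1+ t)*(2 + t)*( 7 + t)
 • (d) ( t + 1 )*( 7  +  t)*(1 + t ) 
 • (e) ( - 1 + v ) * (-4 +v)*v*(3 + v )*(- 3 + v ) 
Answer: d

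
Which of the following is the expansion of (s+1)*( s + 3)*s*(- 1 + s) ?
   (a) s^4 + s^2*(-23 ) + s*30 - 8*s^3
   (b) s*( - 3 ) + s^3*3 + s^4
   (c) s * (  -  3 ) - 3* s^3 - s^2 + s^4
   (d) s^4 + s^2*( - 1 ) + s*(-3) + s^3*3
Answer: d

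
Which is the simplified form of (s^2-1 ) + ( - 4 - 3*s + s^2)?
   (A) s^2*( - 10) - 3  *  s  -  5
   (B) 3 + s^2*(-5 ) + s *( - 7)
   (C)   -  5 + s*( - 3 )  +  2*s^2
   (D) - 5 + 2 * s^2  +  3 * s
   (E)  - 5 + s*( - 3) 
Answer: C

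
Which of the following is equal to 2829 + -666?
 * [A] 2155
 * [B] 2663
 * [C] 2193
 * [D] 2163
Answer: D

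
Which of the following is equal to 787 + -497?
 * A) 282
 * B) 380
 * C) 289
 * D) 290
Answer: D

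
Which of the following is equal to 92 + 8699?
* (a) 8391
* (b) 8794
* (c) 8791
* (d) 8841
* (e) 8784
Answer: c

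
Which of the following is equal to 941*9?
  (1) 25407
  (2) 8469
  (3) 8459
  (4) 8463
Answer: 2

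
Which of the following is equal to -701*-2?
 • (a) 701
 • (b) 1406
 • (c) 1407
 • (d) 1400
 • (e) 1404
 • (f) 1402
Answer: f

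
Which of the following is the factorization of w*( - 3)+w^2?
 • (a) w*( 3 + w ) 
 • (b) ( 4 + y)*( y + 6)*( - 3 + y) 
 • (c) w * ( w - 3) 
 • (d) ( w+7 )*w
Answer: c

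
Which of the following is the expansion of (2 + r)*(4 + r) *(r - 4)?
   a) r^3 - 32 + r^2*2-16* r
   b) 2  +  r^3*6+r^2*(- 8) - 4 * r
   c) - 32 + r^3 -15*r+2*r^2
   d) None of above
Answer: a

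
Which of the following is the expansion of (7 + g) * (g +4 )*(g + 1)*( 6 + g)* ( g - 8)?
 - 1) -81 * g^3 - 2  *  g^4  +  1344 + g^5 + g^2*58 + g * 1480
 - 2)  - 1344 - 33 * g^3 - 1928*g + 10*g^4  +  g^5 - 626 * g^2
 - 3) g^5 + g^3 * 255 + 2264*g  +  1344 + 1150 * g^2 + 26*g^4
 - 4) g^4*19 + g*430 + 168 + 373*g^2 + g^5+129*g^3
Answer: 2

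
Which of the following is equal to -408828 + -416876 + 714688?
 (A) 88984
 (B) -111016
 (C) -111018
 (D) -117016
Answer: B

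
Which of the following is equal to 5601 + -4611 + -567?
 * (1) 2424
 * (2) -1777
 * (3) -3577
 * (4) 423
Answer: 4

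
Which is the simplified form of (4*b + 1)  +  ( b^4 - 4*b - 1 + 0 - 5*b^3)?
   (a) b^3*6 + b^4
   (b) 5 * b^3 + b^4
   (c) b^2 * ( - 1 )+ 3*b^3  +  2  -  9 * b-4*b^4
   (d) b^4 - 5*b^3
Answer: d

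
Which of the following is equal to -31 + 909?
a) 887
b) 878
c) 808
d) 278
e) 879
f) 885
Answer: b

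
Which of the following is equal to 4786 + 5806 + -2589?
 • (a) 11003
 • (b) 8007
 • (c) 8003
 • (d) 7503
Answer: c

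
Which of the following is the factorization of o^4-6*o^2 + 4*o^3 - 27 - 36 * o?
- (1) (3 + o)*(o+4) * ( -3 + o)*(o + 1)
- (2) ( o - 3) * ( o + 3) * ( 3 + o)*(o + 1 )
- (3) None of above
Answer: 2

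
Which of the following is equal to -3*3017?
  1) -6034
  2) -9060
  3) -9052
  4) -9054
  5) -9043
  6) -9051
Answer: 6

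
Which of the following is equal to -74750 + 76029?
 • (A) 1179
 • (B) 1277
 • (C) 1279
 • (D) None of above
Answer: C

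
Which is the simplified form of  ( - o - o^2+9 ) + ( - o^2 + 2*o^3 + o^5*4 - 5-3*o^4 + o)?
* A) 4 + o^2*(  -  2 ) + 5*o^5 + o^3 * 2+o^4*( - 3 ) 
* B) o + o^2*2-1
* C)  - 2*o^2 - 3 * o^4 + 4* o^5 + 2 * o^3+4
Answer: C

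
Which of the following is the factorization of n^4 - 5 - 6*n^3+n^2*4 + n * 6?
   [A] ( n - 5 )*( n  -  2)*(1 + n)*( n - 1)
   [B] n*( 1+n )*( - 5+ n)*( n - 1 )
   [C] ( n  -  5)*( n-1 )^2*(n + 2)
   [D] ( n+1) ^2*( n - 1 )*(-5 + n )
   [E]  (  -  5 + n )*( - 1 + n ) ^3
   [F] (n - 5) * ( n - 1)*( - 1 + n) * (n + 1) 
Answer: F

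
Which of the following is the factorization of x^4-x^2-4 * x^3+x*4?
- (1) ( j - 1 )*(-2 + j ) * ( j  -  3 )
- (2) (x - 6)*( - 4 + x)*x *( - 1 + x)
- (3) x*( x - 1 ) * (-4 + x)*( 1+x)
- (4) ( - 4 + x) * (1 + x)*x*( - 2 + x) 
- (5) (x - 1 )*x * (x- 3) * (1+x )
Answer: 3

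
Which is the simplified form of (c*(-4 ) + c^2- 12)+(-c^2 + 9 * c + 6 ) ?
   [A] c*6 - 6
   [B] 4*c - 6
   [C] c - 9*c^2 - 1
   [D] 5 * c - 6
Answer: D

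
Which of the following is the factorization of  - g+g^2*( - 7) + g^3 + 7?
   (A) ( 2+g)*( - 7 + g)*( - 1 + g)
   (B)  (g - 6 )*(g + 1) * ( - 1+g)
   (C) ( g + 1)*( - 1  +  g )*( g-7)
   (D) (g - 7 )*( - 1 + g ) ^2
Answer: C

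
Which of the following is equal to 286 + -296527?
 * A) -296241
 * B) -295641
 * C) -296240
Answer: A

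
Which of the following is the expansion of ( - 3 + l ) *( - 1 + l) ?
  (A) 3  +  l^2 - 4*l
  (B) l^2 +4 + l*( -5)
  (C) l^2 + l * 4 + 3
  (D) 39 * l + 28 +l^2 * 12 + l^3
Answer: A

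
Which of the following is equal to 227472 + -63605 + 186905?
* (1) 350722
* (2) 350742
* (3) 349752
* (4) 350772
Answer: 4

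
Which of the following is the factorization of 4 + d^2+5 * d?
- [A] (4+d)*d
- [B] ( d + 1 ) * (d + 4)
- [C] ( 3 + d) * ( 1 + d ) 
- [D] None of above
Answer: B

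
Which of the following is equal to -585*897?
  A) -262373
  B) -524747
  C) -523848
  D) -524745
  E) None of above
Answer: D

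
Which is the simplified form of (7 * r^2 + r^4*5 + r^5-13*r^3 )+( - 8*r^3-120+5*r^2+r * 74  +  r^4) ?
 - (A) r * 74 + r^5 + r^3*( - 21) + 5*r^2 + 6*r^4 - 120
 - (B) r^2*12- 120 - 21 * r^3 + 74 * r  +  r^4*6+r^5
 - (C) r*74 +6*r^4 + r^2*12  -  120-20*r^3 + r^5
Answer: B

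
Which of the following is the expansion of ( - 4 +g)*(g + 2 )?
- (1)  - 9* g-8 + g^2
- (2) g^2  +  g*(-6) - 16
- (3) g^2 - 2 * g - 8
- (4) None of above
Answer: 3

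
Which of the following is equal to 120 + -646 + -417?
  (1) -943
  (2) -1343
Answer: 1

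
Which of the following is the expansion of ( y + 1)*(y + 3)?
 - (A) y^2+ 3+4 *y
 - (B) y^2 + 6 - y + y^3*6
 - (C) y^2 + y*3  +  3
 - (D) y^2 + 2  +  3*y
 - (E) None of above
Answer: A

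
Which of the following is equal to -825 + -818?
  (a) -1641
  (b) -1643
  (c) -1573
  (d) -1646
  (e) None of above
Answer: b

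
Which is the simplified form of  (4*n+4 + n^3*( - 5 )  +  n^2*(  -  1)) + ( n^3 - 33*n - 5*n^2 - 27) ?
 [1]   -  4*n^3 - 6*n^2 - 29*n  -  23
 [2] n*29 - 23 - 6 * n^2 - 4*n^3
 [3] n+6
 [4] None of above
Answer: 1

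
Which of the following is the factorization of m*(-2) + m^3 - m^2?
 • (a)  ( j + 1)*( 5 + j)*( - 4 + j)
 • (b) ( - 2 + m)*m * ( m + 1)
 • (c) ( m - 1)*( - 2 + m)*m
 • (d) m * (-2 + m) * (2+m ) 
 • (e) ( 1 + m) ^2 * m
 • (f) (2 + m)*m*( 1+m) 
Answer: b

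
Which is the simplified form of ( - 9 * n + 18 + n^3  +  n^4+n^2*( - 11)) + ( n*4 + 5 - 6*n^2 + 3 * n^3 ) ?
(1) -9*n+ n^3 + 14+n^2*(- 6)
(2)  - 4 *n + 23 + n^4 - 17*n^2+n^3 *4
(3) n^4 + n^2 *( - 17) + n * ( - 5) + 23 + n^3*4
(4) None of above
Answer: 3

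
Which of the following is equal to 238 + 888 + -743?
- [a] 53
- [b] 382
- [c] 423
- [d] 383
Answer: d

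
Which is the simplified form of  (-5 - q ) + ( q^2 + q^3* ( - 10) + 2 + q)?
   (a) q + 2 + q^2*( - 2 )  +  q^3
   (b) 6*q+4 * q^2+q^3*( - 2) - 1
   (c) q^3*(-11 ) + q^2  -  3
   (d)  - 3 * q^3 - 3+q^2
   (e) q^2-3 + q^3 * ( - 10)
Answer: e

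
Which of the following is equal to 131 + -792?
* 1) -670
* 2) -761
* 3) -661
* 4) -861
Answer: 3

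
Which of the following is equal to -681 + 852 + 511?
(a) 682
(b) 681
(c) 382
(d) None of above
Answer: a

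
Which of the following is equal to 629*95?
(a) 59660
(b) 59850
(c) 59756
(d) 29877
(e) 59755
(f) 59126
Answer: e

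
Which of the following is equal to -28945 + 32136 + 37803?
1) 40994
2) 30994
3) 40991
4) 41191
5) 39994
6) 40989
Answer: 1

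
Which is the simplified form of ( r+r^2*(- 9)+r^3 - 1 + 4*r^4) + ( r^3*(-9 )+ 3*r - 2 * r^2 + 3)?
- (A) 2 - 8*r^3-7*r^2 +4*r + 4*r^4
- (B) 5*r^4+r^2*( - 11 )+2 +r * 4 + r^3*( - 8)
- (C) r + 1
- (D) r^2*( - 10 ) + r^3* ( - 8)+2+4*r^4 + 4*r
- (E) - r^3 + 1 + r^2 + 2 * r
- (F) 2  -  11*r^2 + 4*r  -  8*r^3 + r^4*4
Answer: F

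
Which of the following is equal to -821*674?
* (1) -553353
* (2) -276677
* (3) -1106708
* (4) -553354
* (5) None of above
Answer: 4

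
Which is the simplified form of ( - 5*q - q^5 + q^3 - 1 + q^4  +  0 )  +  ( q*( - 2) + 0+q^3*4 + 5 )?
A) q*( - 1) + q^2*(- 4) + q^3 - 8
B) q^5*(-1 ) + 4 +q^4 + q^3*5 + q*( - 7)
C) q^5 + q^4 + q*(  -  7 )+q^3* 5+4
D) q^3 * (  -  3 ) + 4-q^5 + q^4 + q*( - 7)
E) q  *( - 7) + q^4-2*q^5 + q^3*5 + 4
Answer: B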